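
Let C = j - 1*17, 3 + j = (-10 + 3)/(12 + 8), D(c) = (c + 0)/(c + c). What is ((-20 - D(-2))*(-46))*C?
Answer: -383801/20 ≈ -19190.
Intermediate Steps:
D(c) = ½ (D(c) = c/((2*c)) = c*(1/(2*c)) = ½)
j = -67/20 (j = -3 + (-10 + 3)/(12 + 8) = -3 - 7/20 = -67/20 ≈ -3.3500)
C = -407/20 (C = -67/20 - 1*17 = -67/20 - 17 = -407/20 ≈ -20.350)
((-20 - D(-2))*(-46))*C = ((-20 - 1*½)*(-46))*(-407/20) = ((-20 - ½)*(-46))*(-407/20) = -41/2*(-46)*(-407/20) = 943*(-407/20) = -383801/20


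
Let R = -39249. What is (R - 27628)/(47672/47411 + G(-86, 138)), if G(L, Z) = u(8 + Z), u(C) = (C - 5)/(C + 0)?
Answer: -462922995262/13645063 ≈ -33926.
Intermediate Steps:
u(C) = (-5 + C)/C
G(L, Z) = (3 + Z)/(8 + Z) (G(L, Z) = (-5 + (8 + Z))/(8 + Z) = (3 + Z)/(8 + Z))
(R - 27628)/(47672/47411 + G(-86, 138)) = (-39249 - 27628)/(47672/47411 + (3 + 138)/(8 + 138)) = -66877/(47672*(1/47411) + 141/146) = -66877/(47672/47411 + (1/146)*141) = -66877/(47672/47411 + 141/146) = -66877/13645063/6922006 = -66877*6922006/13645063 = -462922995262/13645063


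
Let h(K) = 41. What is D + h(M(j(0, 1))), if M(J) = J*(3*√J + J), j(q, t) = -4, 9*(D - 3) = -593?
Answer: -197/9 ≈ -21.889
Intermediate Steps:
D = -566/9 (D = 3 + (⅑)*(-593) = 3 - 593/9 = -566/9 ≈ -62.889)
M(J) = J*(J + 3*√J)
D + h(M(j(0, 1))) = -566/9 + 41 = -197/9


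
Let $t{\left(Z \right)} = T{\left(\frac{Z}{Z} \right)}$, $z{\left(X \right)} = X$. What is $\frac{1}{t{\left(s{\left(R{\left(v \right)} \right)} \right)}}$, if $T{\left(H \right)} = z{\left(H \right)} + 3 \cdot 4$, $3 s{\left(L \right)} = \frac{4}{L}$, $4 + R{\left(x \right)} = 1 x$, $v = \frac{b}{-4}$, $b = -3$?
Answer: $\frac{1}{13} \approx 0.076923$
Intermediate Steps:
$v = \frac{3}{4}$ ($v = - \frac{3}{-4} = \left(-3\right) \left(- \frac{1}{4}\right) = \frac{3}{4} \approx 0.75$)
$R{\left(x \right)} = -4 + x$ ($R{\left(x \right)} = -4 + 1 x = -4 + x$)
$s{\left(L \right)} = \frac{4}{3 L}$ ($s{\left(L \right)} = \frac{4 \frac{1}{L}}{3} = \frac{4}{3 L}$)
$T{\left(H \right)} = 12 + H$ ($T{\left(H \right)} = H + 3 \cdot 4 = H + 12 = 12 + H$)
$t{\left(Z \right)} = 13$ ($t{\left(Z \right)} = 12 + \frac{Z}{Z} = 12 + 1 = 13$)
$\frac{1}{t{\left(s{\left(R{\left(v \right)} \right)} \right)}} = \frac{1}{13}$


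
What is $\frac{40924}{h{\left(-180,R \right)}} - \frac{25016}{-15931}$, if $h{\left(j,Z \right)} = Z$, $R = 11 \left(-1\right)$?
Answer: $- \frac{651685068}{175241} \approx -3718.8$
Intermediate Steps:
$R = -11$
$\frac{40924}{h{\left(-180,R \right)}} - \frac{25016}{-15931} = \frac{40924}{-11} - \frac{25016}{-15931} = 40924 \left(- \frac{1}{11}\right) - - \frac{25016}{15931} = - \frac{40924}{11} + \frac{25016}{15931} = - \frac{651685068}{175241}$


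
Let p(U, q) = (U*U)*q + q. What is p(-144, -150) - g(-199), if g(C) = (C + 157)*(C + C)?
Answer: -3127266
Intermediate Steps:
p(U, q) = q + q*U**2 (p(U, q) = U**2*q + q = q*U**2 + q = q + q*U**2)
g(C) = 2*C*(157 + C) (g(C) = (157 + C)*(2*C) = 2*C*(157 + C))
p(-144, -150) - g(-199) = -150*(1 + (-144)**2) - 2*(-199)*(157 - 199) = -150*(1 + 20736) - 2*(-199)*(-42) = -150*20737 - 1*16716 = -3110550 - 16716 = -3127266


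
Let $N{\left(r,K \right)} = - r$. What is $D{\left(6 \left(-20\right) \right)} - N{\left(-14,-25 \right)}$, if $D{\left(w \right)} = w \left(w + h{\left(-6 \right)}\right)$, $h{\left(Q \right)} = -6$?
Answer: $15106$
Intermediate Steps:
$D{\left(w \right)} = w \left(-6 + w\right)$ ($D{\left(w \right)} = w \left(w - 6\right) = w \left(-6 + w\right)$)
$D{\left(6 \left(-20\right) \right)} - N{\left(-14,-25 \right)} = 6 \left(-20\right) \left(-6 + 6 \left(-20\right)\right) - \left(-1\right) \left(-14\right) = - 120 \left(-6 - 120\right) - 14 = \left(-120\right) \left(-126\right) - 14 = 15120 - 14 = 15106$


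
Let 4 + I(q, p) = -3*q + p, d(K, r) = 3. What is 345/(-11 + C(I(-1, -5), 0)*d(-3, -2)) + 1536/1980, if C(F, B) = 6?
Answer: 57821/1155 ≈ 50.061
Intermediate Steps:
I(q, p) = -4 + p - 3*q (I(q, p) = -4 + (-3*q + p) = -4 + (p - 3*q) = -4 + p - 3*q)
345/(-11 + C(I(-1, -5), 0)*d(-3, -2)) + 1536/1980 = 345/(-11 + 6*3) + 1536/1980 = 345/(-11 + 18) + 1536*(1/1980) = 345/7 + 128/165 = 57821/1155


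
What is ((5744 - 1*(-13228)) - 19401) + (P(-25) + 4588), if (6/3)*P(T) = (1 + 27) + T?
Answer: 8321/2 ≈ 4160.5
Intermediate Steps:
P(T) = 14 + T/2 (P(T) = ((1 + 27) + T)/2 = (28 + T)/2 = 14 + T/2)
((5744 - 1*(-13228)) - 19401) + (P(-25) + 4588) = ((5744 - 1*(-13228)) - 19401) + ((14 + (1/2)*(-25)) + 4588) = ((5744 + 13228) - 19401) + ((14 - 25/2) + 4588) = (18972 - 19401) + (3/2 + 4588) = -429 + 9179/2 = 8321/2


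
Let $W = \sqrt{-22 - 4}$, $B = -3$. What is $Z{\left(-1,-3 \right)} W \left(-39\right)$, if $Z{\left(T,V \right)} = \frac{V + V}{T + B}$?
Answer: $- \frac{117 i \sqrt{26}}{2} \approx - 298.29 i$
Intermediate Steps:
$W = i \sqrt{26}$ ($W = \sqrt{-26} = i \sqrt{26} \approx 5.099 i$)
$Z{\left(T,V \right)} = \frac{2 V}{-3 + T}$ ($Z{\left(T,V \right)} = \frac{V + V}{T - 3} = \frac{2 V}{-3 + T}$)
$Z{\left(-1,-3 \right)} W \left(-39\right) = 2 \left(-3\right) \frac{1}{-3 - 1} i \sqrt{26} \left(-39\right) = 2 \left(-3\right) \frac{1}{-4} i \sqrt{26} \left(-39\right) = 2 \left(-3\right) \left(- \frac{1}{4}\right) i \sqrt{26} \left(-39\right) = \frac{3 i \sqrt{26}}{2} \left(-39\right) = - \frac{117 i \sqrt{26}}{2}$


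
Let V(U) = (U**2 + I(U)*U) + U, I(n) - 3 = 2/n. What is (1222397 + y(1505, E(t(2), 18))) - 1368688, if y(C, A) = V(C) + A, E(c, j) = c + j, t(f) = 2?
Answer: 2124776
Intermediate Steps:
I(n) = 3 + 2/n
V(U) = U + U**2 + U*(3 + 2/U) (V(U) = (U**2 + (3 + 2/U)*U) + U = (U**2 + U*(3 + 2/U)) + U = U + U**2 + U*(3 + 2/U))
y(C, A) = 2 + A + C**2 + 4*C (y(C, A) = (2 + C**2 + 4*C) + A = 2 + A + C**2 + 4*C)
(1222397 + y(1505, E(t(2), 18))) - 1368688 = (1222397 + (2 + (2 + 18) + 1505**2 + 4*1505)) - 1368688 = (1222397 + (2 + 20 + 2265025 + 6020)) - 1368688 = (1222397 + 2271067) - 1368688 = 3493464 - 1368688 = 2124776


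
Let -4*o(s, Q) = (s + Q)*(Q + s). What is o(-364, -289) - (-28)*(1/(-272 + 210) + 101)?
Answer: -12868063/124 ≈ -1.0377e+5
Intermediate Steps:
o(s, Q) = -(Q + s)**2/4 (o(s, Q) = -(s + Q)*(Q + s)/4 = -(Q + s)*(Q + s)/4 = -(Q + s)**2/4)
o(-364, -289) - (-28)*(1/(-272 + 210) + 101) = -(-289 - 364)**2/4 - (-28)*(1/(-272 + 210) + 101) = -1/4*(-653)**2 - (-28)*(1/(-62) + 101) = -1/4*426409 - (-28)*(-1/62 + 101) = -426409/4 - (-28)*6261/62 = -426409/4 - 1*(-87654/31) = -426409/4 + 87654/31 = -12868063/124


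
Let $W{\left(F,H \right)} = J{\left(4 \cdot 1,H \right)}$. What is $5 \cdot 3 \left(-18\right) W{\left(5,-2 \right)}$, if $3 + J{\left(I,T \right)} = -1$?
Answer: $1080$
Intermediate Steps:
$J{\left(I,T \right)} = -4$ ($J{\left(I,T \right)} = -3 - 1 = -4$)
$W{\left(F,H \right)} = -4$
$5 \cdot 3 \left(-18\right) W{\left(5,-2 \right)} = 5 \cdot 3 \left(-18\right) \left(-4\right) = 15 \left(-18\right) \left(-4\right) = \left(-270\right) \left(-4\right) = 1080$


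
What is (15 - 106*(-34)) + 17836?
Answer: 21455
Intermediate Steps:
(15 - 106*(-34)) + 17836 = (15 + 3604) + 17836 = 3619 + 17836 = 21455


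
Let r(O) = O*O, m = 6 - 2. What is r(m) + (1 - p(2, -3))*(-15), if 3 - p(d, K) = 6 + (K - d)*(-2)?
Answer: -194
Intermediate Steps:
p(d, K) = -3 - 2*d + 2*K (p(d, K) = 3 - (6 + (K - d)*(-2)) = 3 - (6 + (-2*K + 2*d)) = 3 - (6 - 2*K + 2*d) = 3 + (-6 - 2*d + 2*K) = -3 - 2*d + 2*K)
m = 4
r(O) = O²
r(m) + (1 - p(2, -3))*(-15) = 4² + (1 - (-3 - 2*2 + 2*(-3)))*(-15) = 16 + (1 - (-3 - 4 - 6))*(-15) = 16 + (1 - 1*(-13))*(-15) = 16 + (1 + 13)*(-15) = 16 + 14*(-15) = 16 - 210 = -194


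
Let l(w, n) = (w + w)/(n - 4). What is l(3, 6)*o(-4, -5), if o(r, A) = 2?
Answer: 6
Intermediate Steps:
l(w, n) = 2*w/(-4 + n) (l(w, n) = (2*w)/(-4 + n) = 2*w/(-4 + n))
l(3, 6)*o(-4, -5) = (2*3/(-4 + 6))*2 = (2*3/2)*2 = (2*3*(½))*2 = 3*2 = 6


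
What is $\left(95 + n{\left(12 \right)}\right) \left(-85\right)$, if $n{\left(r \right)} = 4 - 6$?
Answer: $-7905$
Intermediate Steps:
$n{\left(r \right)} = -2$
$\left(95 + n{\left(12 \right)}\right) \left(-85\right) = \left(95 - 2\right) \left(-85\right) = 93 \left(-85\right) = -7905$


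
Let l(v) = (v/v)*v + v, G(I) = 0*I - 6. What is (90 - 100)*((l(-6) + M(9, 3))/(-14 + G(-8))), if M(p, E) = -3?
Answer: -15/2 ≈ -7.5000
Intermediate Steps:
G(I) = -6 (G(I) = 0 - 6 = -6)
l(v) = 2*v (l(v) = 1*v + v = v + v = 2*v)
(90 - 100)*((l(-6) + M(9, 3))/(-14 + G(-8))) = (90 - 100)*((2*(-6) - 3)/(-14 - 6)) = -10*(-12 - 3)/(-20) = -(-150)*(-1)/20 = -10*¾ = -15/2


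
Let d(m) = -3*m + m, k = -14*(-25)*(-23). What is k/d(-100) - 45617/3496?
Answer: -186331/3496 ≈ -53.298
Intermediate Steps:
k = -8050 (k = 350*(-23) = -8050)
d(m) = -2*m
k/d(-100) - 45617/3496 = -8050/((-2*(-100))) - 45617/3496 = -8050/200 - 45617*1/3496 = -8050*1/200 - 45617/3496 = -161/4 - 45617/3496 = -186331/3496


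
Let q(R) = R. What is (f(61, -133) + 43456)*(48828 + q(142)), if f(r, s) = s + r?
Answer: 2124514480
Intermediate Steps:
f(r, s) = r + s
(f(61, -133) + 43456)*(48828 + q(142)) = ((61 - 133) + 43456)*(48828 + 142) = (-72 + 43456)*48970 = 43384*48970 = 2124514480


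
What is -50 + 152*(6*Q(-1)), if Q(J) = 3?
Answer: 2686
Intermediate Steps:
-50 + 152*(6*Q(-1)) = -50 + 152*(6*3) = -50 + 152*18 = -50 + 2736 = 2686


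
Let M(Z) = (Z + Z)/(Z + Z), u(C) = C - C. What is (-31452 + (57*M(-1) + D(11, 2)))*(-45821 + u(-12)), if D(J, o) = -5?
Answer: 1438779400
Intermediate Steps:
u(C) = 0
M(Z) = 1 (M(Z) = (2*Z)/((2*Z)) = (2*Z)*(1/(2*Z)) = 1)
(-31452 + (57*M(-1) + D(11, 2)))*(-45821 + u(-12)) = (-31452 + (57*1 - 5))*(-45821 + 0) = (-31452 + (57 - 5))*(-45821) = (-31452 + 52)*(-45821) = -31400*(-45821) = 1438779400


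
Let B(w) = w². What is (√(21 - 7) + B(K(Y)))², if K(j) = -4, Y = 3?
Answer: (16 + √14)² ≈ 389.73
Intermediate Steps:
(√(21 - 7) + B(K(Y)))² = (√(21 - 7) + (-4)²)² = (√14 + 16)² = (16 + √14)²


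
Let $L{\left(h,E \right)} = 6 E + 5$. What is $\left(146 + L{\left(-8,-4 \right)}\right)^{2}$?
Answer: $16129$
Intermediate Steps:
$L{\left(h,E \right)} = 5 + 6 E$
$\left(146 + L{\left(-8,-4 \right)}\right)^{2} = \left(146 + \left(5 + 6 \left(-4\right)\right)\right)^{2} = \left(146 + \left(5 - 24\right)\right)^{2} = \left(146 - 19\right)^{2} = 127^{2} = 16129$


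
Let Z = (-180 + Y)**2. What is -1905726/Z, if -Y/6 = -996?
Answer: -317621/5598936 ≈ -0.056729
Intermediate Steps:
Y = 5976 (Y = -6*(-996) = 5976)
Z = 33593616 (Z = (-180 + 5976)**2 = 5796**2 = 33593616)
-1905726/Z = -1905726/33593616 = -1905726*1/33593616 = -317621/5598936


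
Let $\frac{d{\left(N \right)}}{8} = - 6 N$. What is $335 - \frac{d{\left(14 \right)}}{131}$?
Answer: $\frac{44557}{131} \approx 340.13$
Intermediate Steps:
$d{\left(N \right)} = - 48 N$ ($d{\left(N \right)} = 8 \left(- 6 N\right) = - 48 N$)
$335 - \frac{d{\left(14 \right)}}{131} = 335 - \frac{\left(-48\right) 14}{131} = 335 - \left(-672\right) \frac{1}{131} = 335 - - \frac{672}{131} = 335 + \frac{672}{131} = \frac{44557}{131}$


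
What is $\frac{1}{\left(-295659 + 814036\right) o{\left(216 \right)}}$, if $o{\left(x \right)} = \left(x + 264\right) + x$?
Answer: $\frac{1}{360790392} \approx 2.7717 \cdot 10^{-9}$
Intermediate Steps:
$o{\left(x \right)} = 264 + 2 x$ ($o{\left(x \right)} = \left(264 + x\right) + x = 264 + 2 x$)
$\frac{1}{\left(-295659 + 814036\right) o{\left(216 \right)}} = \frac{1}{\left(-295659 + 814036\right) \left(264 + 2 \cdot 216\right)} = \frac{1}{518377 \left(264 + 432\right)} = \frac{1}{518377 \cdot 696} = \frac{1}{518377} \cdot \frac{1}{696} = \frac{1}{360790392}$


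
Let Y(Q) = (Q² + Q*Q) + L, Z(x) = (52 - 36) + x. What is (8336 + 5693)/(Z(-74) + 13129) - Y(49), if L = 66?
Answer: -63615599/13071 ≈ -4866.9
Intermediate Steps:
Z(x) = 16 + x
Y(Q) = 66 + 2*Q² (Y(Q) = (Q² + Q*Q) + 66 = (Q² + Q²) + 66 = 2*Q² + 66 = 66 + 2*Q²)
(8336 + 5693)/(Z(-74) + 13129) - Y(49) = (8336 + 5693)/((16 - 74) + 13129) - (66 + 2*49²) = 14029/(-58 + 13129) - (66 + 2*2401) = 14029/13071 - (66 + 4802) = 14029*(1/13071) - 1*4868 = 14029/13071 - 4868 = -63615599/13071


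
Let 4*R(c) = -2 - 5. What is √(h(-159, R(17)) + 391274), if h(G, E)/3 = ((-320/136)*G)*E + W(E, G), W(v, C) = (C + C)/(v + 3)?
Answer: 2*√701812445/85 ≈ 623.33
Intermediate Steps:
R(c) = -7/4 (R(c) = (-2 - 5)/4 = (¼)*(-7) = -7/4)
W(v, C) = 2*C/(3 + v) (W(v, C) = (2*C)/(3 + v) = 2*C/(3 + v))
h(G, E) = 6*G/(3 + E) - 120*E*G/17 (h(G, E) = 3*(((-320/136)*G)*E + 2*G/(3 + E)) = 3*(((-320*1/136)*G)*E + 2*G/(3 + E)) = 3*((-40*G/17)*E + 2*G/(3 + E)) = 3*(-40*E*G/17 + 2*G/(3 + E)) = 3*(2*G/(3 + E) - 40*E*G/17) = 6*G/(3 + E) - 120*E*G/17)
√(h(-159, R(17)) + 391274) = √((6/17)*(-159)*(17 - 20*(-7/4)*(3 - 7/4))/(3 - 7/4) + 391274) = √((6/17)*(-159)*(17 - 20*(-7/4)*5/4)/(5/4) + 391274) = √((6/17)*(-159)*(⅘)*(17 + 175/4) + 391274) = √((6/17)*(-159)*(⅘)*(243/4) + 391274) = √(-231822/85 + 391274) = √(33026468/85) = 2*√701812445/85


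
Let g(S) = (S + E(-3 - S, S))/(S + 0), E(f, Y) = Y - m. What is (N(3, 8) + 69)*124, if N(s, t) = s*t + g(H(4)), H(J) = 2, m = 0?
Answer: 11780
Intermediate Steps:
E(f, Y) = Y (E(f, Y) = Y - 1*0 = Y + 0 = Y)
g(S) = 2 (g(S) = (S + S)/(S + 0) = (2*S)/S = 2)
N(s, t) = 2 + s*t (N(s, t) = s*t + 2 = 2 + s*t)
(N(3, 8) + 69)*124 = ((2 + 3*8) + 69)*124 = ((2 + 24) + 69)*124 = (26 + 69)*124 = 95*124 = 11780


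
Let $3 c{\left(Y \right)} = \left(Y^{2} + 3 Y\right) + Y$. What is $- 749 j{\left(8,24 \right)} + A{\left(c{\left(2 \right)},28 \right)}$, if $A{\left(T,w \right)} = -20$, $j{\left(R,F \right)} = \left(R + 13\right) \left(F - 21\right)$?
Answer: $-47207$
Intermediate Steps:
$c{\left(Y \right)} = \frac{Y^{2}}{3} + \frac{4 Y}{3}$ ($c{\left(Y \right)} = \frac{\left(Y^{2} + 3 Y\right) + Y}{3} = \frac{Y^{2} + 4 Y}{3} = \frac{Y^{2}}{3} + \frac{4 Y}{3}$)
$j{\left(R,F \right)} = \left(-21 + F\right) \left(13 + R\right)$ ($j{\left(R,F \right)} = \left(13 + R\right) \left(-21 + F\right) = \left(-21 + F\right) \left(13 + R\right)$)
$- 749 j{\left(8,24 \right)} + A{\left(c{\left(2 \right)},28 \right)} = - 749 \left(-273 - 168 + 13 \cdot 24 + 24 \cdot 8\right) - 20 = - 749 \left(-273 - 168 + 312 + 192\right) - 20 = \left(-749\right) 63 - 20 = -47187 - 20 = -47207$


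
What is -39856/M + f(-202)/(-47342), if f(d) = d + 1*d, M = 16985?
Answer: -940000406/402051935 ≈ -2.3380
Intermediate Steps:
f(d) = 2*d (f(d) = d + d = 2*d)
-39856/M + f(-202)/(-47342) = -39856/16985 + (2*(-202))/(-47342) = -39856*1/16985 - 404*(-1/47342) = -39856/16985 + 202/23671 = -940000406/402051935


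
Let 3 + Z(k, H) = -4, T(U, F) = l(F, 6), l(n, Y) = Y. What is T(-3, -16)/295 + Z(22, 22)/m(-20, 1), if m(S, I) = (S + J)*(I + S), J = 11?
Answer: -1039/50445 ≈ -0.020597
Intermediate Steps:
T(U, F) = 6
m(S, I) = (11 + S)*(I + S) (m(S, I) = (S + 11)*(I + S) = (11 + S)*(I + S))
Z(k, H) = -7 (Z(k, H) = -3 - 4 = -7)
T(-3, -16)/295 + Z(22, 22)/m(-20, 1) = 6/295 - 7/((-20)**2 + 11*1 + 11*(-20) + 1*(-20)) = 6*(1/295) - 7/(400 + 11 - 220 - 20) = 6/295 - 7/171 = -1039/50445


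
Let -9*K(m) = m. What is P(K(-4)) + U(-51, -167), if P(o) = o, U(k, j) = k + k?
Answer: -914/9 ≈ -101.56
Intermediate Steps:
U(k, j) = 2*k
K(m) = -m/9
P(K(-4)) + U(-51, -167) = -⅑*(-4) + 2*(-51) = 4/9 - 102 = -914/9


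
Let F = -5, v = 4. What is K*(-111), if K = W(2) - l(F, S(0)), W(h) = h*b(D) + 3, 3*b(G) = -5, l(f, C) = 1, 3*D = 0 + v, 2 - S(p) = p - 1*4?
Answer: 148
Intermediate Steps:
S(p) = 6 - p (S(p) = 2 - (p - 1*4) = 2 - (p - 4) = 2 - (-4 + p) = 2 + (4 - p) = 6 - p)
D = 4/3 (D = (0 + 4)/3 = (⅓)*4 = 4/3 ≈ 1.3333)
b(G) = -5/3 (b(G) = (⅓)*(-5) = -5/3)
W(h) = 3 - 5*h/3 (W(h) = h*(-5/3) + 3 = -5*h/3 + 3 = 3 - 5*h/3)
K = -4/3 (K = (3 - 5/3*2) - 1*1 = (3 - 10/3) - 1 = -⅓ - 1 = -4/3 ≈ -1.3333)
K*(-111) = -4/3*(-111) = 148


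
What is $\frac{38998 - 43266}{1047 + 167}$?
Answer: $- \frac{2134}{607} \approx -3.5157$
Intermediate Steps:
$\frac{38998 - 43266}{1047 + 167} = - \frac{4268}{1214} = \left(-4268\right) \frac{1}{1214} = - \frac{2134}{607}$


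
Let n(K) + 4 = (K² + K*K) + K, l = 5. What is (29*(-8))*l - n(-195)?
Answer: -77011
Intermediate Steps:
n(K) = -4 + K + 2*K² (n(K) = -4 + ((K² + K*K) + K) = -4 + ((K² + K²) + K) = -4 + (2*K² + K) = -4 + (K + 2*K²) = -4 + K + 2*K²)
(29*(-8))*l - n(-195) = (29*(-8))*5 - (-4 - 195 + 2*(-195)²) = -232*5 - (-4 - 195 + 2*38025) = -1160 - (-4 - 195 + 76050) = -1160 - 1*75851 = -1160 - 75851 = -77011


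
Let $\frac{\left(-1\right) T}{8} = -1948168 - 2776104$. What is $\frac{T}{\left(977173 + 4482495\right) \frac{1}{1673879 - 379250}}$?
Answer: $\frac{12232359070176}{1364917} \approx 8.962 \cdot 10^{6}$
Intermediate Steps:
$T = 37794176$ ($T = - 8 \left(-1948168 - 2776104\right) = \left(-8\right) \left(-4724272\right) = 37794176$)
$\frac{T}{\left(977173 + 4482495\right) \frac{1}{1673879 - 379250}} = \frac{37794176}{\left(977173 + 4482495\right) \frac{1}{1673879 - 379250}} = \frac{37794176}{5459668 \cdot \frac{1}{1294629}} = \frac{37794176}{\frac{5459668}{1294629}} = 37794176 \cdot \frac{1294629}{5459668} = \frac{12232359070176}{1364917}$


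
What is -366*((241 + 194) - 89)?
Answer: -126636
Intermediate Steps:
-366*((241 + 194) - 89) = -366*(435 - 89) = -366*346 = -126636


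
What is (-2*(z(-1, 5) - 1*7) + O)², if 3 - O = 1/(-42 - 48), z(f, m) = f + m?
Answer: 657721/8100 ≈ 81.200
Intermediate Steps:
O = 271/90 (O = 3 - 1/(-42 - 48) = 3 - 1/(-90) = 3 - 1*(-1/90) = 3 + 1/90 = 271/90 ≈ 3.0111)
(-2*(z(-1, 5) - 1*7) + O)² = (-2*((-1 + 5) - 1*7) + 271/90)² = (-2*(4 - 7) + 271/90)² = (-2*(-3) + 271/90)² = (6 + 271/90)² = (811/90)² = 657721/8100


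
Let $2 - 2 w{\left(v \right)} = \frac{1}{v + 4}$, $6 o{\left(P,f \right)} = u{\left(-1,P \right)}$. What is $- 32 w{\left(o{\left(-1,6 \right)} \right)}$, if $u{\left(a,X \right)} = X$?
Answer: $- \frac{640}{23} \approx -27.826$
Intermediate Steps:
$o{\left(P,f \right)} = \frac{P}{6}$
$w{\left(v \right)} = 1 - \frac{1}{2 \left(4 + v\right)}$ ($w{\left(v \right)} = 1 - \frac{1}{2 \left(v + 4\right)} = 1 - \frac{1}{2 \left(4 + v\right)}$)
$- 32 w{\left(o{\left(-1,6 \right)} \right)} = - 32 \frac{\frac{7}{2} + \frac{1}{6} \left(-1\right)}{4 + \frac{1}{6} \left(-1\right)} = - 32 \frac{\frac{7}{2} - \frac{1}{6}}{4 - \frac{1}{6}} = - 32 \frac{1}{\frac{23}{6}} \cdot \frac{10}{3} = - 32 \cdot \frac{6}{23} \cdot \frac{10}{3} = \left(-32\right) \frac{20}{23} = - \frac{640}{23}$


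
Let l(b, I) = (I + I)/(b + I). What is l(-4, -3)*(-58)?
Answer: -348/7 ≈ -49.714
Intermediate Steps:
l(b, I) = 2*I/(I + b) (l(b, I) = (2*I)/(I + b) = 2*I/(I + b))
l(-4, -3)*(-58) = (2*(-3)/(-3 - 4))*(-58) = (2*(-3)/(-7))*(-58) = (2*(-3)*(-1/7))*(-58) = (6/7)*(-58) = -348/7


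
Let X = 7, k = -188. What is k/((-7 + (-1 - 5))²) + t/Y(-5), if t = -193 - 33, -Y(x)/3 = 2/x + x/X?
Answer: -104522/1521 ≈ -68.719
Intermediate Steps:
Y(x) = -6/x - 3*x/7 (Y(x) = -3*(2/x + x/7) = -6/x - 3*x/7)
t = -226
k/((-7 + (-1 - 5))²) + t/Y(-5) = -188/(-7 + (-1 - 5))² - 226/(-6/(-5) - 3/7*(-5)) = -188/(-7 - 6)² - 226/(-6*(-⅕) + 15/7) = -188/((-13)²) - 226/(6/5 + 15/7) = -188/169 - 226/117/35 = -188*1/169 - 226*35/117 = -188/169 - 7910/117 = -104522/1521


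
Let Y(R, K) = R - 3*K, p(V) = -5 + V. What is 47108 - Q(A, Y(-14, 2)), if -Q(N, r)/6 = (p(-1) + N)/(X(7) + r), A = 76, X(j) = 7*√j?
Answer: 892252/19 - 980*√7/19 ≈ 46824.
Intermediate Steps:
Q(N, r) = -6*(-6 + N)/(r + 7*√7) (Q(N, r) = -6*((-5 - 1) + N)/(7*√7 + r) = -6*(-6 + N)/(r + 7*√7))
47108 - Q(A, Y(-14, 2)) = 47108 - 6*(6 - 1*76)/((-14 - 3*2) + 7*√7) = 47108 - 6*(6 - 76)/((-14 - 6) + 7*√7) = 47108 - 6*(-70)/(-20 + 7*√7) = 47108 - (-420)/(-20 + 7*√7) = 47108 + 420/(-20 + 7*√7)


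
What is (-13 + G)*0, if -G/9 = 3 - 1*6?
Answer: 0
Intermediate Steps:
G = 27 (G = -9*(3 - 1*6) = -9*(3 - 6) = -9*(-3) = 27)
(-13 + G)*0 = (-13 + 27)*0 = 14*0 = 0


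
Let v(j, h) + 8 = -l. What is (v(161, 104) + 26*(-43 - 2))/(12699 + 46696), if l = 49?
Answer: -1227/59395 ≈ -0.020658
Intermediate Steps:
v(j, h) = -57 (v(j, h) = -8 - 1*49 = -8 - 49 = -57)
(v(161, 104) + 26*(-43 - 2))/(12699 + 46696) = (-57 + 26*(-43 - 2))/(12699 + 46696) = (-57 + 26*(-45))/59395 = (-57 - 1170)*(1/59395) = -1227*1/59395 = -1227/59395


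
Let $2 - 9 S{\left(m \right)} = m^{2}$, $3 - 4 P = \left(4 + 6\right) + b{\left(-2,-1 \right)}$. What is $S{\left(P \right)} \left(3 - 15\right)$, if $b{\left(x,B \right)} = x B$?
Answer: $\frac{49}{12} \approx 4.0833$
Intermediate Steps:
$b{\left(x,B \right)} = B x$
$P = - \frac{9}{4}$ ($P = \frac{3}{4} - \frac{\left(4 + 6\right) - -2}{4} = \frac{3}{4} - \frac{10 + 2}{4} = \frac{3}{4} - 3 = - \frac{9}{4} \approx -2.25$)
$S{\left(m \right)} = \frac{2}{9} - \frac{m^{2}}{9}$
$S{\left(P \right)} \left(3 - 15\right) = \left(\frac{2}{9} - \frac{\left(- \frac{9}{4}\right)^{2}}{9}\right) \left(3 - 15\right) = \left(\frac{2}{9} - \frac{9}{16}\right) \left(3 - 15\right) = \left(\frac{2}{9} - \frac{9}{16}\right) \left(-12\right) = \left(- \frac{49}{144}\right) \left(-12\right) = \frac{49}{12}$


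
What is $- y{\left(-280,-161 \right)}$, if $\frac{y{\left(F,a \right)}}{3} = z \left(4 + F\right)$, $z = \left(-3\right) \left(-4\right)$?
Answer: $9936$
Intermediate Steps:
$z = 12$
$y{\left(F,a \right)} = 144 + 36 F$ ($y{\left(F,a \right)} = 3 \cdot 12 \left(4 + F\right) = 3 \left(48 + 12 F\right) = 144 + 36 F$)
$- y{\left(-280,-161 \right)} = - (144 + 36 \left(-280\right)) = - (144 - 10080) = \left(-1\right) \left(-9936\right) = 9936$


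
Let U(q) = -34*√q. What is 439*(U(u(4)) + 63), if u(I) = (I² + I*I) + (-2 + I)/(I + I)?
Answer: 27657 - 7463*√129 ≈ -57106.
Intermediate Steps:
u(I) = 2*I² + (-2 + I)/(2*I) (u(I) = (I² + I²) + (-2 + I)/((2*I)) = 2*I² + (-2 + I)*(1/(2*I)) = 2*I² + (-2 + I)/(2*I))
439*(U(u(4)) + 63) = 439*(-34*√2*√(-2 + 4 + 4*4³)/4 + 63) = 439*(-34*√2*√(-2 + 4 + 4*64)/4 + 63) = 439*(-34*√2*√(-2 + 4 + 256)/4 + 63) = 439*(-34*√129/2 + 63) = 439*(-17*√129 + 63) = 439*(63 - 17*√129) = 27657 - 7463*√129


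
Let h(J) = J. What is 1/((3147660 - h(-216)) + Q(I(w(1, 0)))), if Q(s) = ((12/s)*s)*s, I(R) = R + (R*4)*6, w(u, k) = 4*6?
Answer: 1/3155076 ≈ 3.1695e-7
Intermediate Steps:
w(u, k) = 24
I(R) = 25*R (I(R) = R + (4*R)*6 = R + 24*R = 25*R)
Q(s) = 12*s
1/((3147660 - h(-216)) + Q(I(w(1, 0)))) = 1/((3147660 - 1*(-216)) + 12*(25*24)) = 1/((3147660 + 216) + 12*600) = 1/(3147876 + 7200) = 1/3155076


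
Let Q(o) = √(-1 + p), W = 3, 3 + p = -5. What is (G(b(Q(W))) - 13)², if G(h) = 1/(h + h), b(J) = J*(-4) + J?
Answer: (234 - I)²/324 ≈ 169.0 - 1.4444*I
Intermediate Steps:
p = -8 (p = -3 - 5 = -8)
Q(o) = 3*I (Q(o) = √(-1 - 8) = √(-9) = 3*I)
b(J) = -3*J (b(J) = -4*J + J = -3*J)
G(h) = 1/(2*h)
(G(b(Q(W))) - 13)² = (1/(2*((-9*I))) - 13)² = ((I/9)/2 - 13)² = (I/18 - 13)² = (-13 + I/18)²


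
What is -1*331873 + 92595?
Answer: -239278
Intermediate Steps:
-1*331873 + 92595 = -331873 + 92595 = -239278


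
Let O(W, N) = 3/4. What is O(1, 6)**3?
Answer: 27/64 ≈ 0.42188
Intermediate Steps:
O(W, N) = 3/4 (O(W, N) = 3*(1/4) = 3/4)
O(1, 6)**3 = (3/4)**3 = 27/64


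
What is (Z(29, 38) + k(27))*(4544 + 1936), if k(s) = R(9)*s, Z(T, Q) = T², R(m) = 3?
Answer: 5974560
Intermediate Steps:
k(s) = 3*s
(Z(29, 38) + k(27))*(4544 + 1936) = (29² + 3*27)*(4544 + 1936) = (841 + 81)*6480 = 922*6480 = 5974560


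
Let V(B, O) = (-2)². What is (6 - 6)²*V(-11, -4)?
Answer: 0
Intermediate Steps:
V(B, O) = 4
(6 - 6)²*V(-11, -4) = (6 - 6)²*4 = 0²*4 = 0*4 = 0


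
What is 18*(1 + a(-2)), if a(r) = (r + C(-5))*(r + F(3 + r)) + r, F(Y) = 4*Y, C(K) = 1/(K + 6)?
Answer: -54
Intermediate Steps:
C(K) = 1/(6 + K)
a(r) = r + (1 + r)*(12 + 5*r) (a(r) = (r + 1/(6 - 5))*(r + 4*(3 + r)) + r = (r + 1/1)*(r + (12 + 4*r)) + r = (r + 1)*(12 + 5*r) + r = (1 + r)*(12 + 5*r) + r = r + (1 + r)*(12 + 5*r))
18*(1 + a(-2)) = 18*(1 + (12 + 5*(-2)² + 18*(-2))) = 18*(1 + (12 + 5*4 - 36)) = 18*(1 + (12 + 20 - 36)) = 18*(1 - 4) = 18*(-3) = -54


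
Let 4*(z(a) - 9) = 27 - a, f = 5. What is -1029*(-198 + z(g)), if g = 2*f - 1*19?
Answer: 185220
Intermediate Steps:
g = -9 (g = 2*5 - 1*19 = 10 - 19 = -9)
z(a) = 63/4 - a/4 (z(a) = 9 + (27 - a)/4 = 9 + (27/4 - a/4) = 63/4 - a/4)
-1029*(-198 + z(g)) = -1029*(-198 + (63/4 - ¼*(-9))) = -1029*(-198 + (63/4 + 9/4)) = -1029*(-198 + 18) = -1029*(-180) = 185220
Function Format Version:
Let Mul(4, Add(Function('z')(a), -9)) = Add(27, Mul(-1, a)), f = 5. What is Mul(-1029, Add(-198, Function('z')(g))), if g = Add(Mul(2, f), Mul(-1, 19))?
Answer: 185220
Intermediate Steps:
g = -9 (g = Add(Mul(2, 5), Mul(-1, 19)) = Add(10, -19) = -9)
Function('z')(a) = Add(Rational(63, 4), Mul(Rational(-1, 4), a)) (Function('z')(a) = Add(9, Mul(Rational(1, 4), Add(27, Mul(-1, a)))) = Add(9, Add(Rational(27, 4), Mul(Rational(-1, 4), a))) = Add(Rational(63, 4), Mul(Rational(-1, 4), a)))
Mul(-1029, Add(-198, Function('z')(g))) = Mul(-1029, Add(-198, Add(Rational(63, 4), Mul(Rational(-1, 4), -9)))) = Mul(-1029, Add(-198, Add(Rational(63, 4), Rational(9, 4)))) = Mul(-1029, Add(-198, 18)) = Mul(-1029, -180) = 185220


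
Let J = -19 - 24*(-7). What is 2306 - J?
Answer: 2157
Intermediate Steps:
J = 149 (J = -19 + 168 = 149)
2306 - J = 2306 - 1*149 = 2306 - 149 = 2157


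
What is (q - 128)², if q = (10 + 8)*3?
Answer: 5476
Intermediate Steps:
q = 54 (q = 18*3 = 54)
(q - 128)² = (54 - 128)² = (-74)² = 5476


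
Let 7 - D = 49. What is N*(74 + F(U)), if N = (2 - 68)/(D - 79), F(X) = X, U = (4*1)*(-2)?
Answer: 36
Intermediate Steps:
D = -42 (D = 7 - 1*49 = 7 - 49 = -42)
U = -8 (U = 4*(-2) = -8)
N = 6/11 (N = (2 - 68)/(-42 - 79) = -66/(-121) = -66*(-1/121) = 6/11 ≈ 0.54545)
N*(74 + F(U)) = 6*(74 - 8)/11 = (6/11)*66 = 36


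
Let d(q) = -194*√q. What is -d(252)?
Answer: 1164*√7 ≈ 3079.7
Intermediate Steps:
-d(252) = -(-194)*√252 = -(-194)*6*√7 = -(-1164)*√7 = 1164*√7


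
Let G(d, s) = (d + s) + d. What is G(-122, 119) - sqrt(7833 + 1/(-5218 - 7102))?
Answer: -125 - sqrt(74306970430)/3080 ≈ -213.50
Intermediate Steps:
G(d, s) = s + 2*d
G(-122, 119) - sqrt(7833 + 1/(-5218 - 7102)) = (119 + 2*(-122)) - sqrt(7833 + 1/(-5218 - 7102)) = (119 - 244) - sqrt(7833 + 1/(-12320)) = -125 - sqrt(7833 - 1/12320) = -125 - sqrt(96502559/12320) = -125 - sqrt(74306970430)/3080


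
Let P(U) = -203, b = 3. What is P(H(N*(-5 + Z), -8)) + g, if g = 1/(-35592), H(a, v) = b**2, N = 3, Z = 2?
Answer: -7225177/35592 ≈ -203.00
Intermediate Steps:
H(a, v) = 9 (H(a, v) = 3**2 = 9)
g = -1/35592 ≈ -2.8096e-5
P(H(N*(-5 + Z), -8)) + g = -203 - 1/35592 = -7225177/35592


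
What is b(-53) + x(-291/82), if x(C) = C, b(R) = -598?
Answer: -49327/82 ≈ -601.55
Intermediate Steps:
b(-53) + x(-291/82) = -598 - 291/82 = -49327/82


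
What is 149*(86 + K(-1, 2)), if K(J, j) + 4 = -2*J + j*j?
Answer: 13112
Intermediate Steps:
K(J, j) = -4 + j² - 2*J (K(J, j) = -4 + (-2*J + j*j) = -4 + (-2*J + j²) = -4 + (j² - 2*J) = -4 + j² - 2*J)
149*(86 + K(-1, 2)) = 149*(86 + (-4 + 2² - 2*(-1))) = 149*(86 + (-4 + 4 + 2)) = 149*(86 + 2) = 149*88 = 13112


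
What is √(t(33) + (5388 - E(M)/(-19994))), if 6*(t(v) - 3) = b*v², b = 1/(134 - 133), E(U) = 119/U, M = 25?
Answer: √13922893098634/49985 ≈ 74.649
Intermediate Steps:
b = 1 (b = 1/1 = 1)
t(v) = 3 + v²/6 (t(v) = 3 + (1*v²)/6 = 3 + v²/6)
√(t(33) + (5388 - E(M)/(-19994))) = √((3 + (⅙)*33²) + (5388 - 119/25/(-19994))) = √((3 + (⅙)*1089) + (5388 - 119*(1/25)*(-1)/19994)) = √((3 + 363/2) + (5388 - 119*(-1)/(25*19994))) = √(369/2 + (5388 - 1*(-119/499850))) = √(369/2 + (5388 + 119/499850)) = √(369/2 + 2693191919/499850) = √(1392707122/249925) = √13922893098634/49985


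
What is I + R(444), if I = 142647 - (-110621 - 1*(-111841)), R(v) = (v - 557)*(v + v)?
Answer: 41083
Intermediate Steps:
R(v) = 2*v*(-557 + v) (R(v) = (-557 + v)*(2*v) = 2*v*(-557 + v))
I = 141427 (I = 142647 - (-110621 + 111841) = 142647 - 1*1220 = 142647 - 1220 = 141427)
I + R(444) = 141427 + 2*444*(-557 + 444) = 141427 + 2*444*(-113) = 141427 - 100344 = 41083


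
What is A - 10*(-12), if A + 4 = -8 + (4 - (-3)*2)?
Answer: 118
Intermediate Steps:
A = -2 (A = -4 + (-8 + (4 - (-3)*2)) = -4 + (-8 + (4 - 1*(-6))) = -4 + (-8 + (4 + 6)) = -4 + (-8 + 10) = -4 + 2 = -2)
A - 10*(-12) = -2 - 10*(-12) = -2 + 120 = 118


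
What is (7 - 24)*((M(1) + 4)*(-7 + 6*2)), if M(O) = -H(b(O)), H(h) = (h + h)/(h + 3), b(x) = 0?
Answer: -340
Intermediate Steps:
H(h) = 2*h/(3 + h) (H(h) = (2*h)/(3 + h) = 2*h/(3 + h))
M(O) = 0 (M(O) = -2*0/(3 + 0) = -2*0/3 = -1*0 = 0)
(7 - 24)*((M(1) + 4)*(-7 + 6*2)) = (7 - 24)*((0 + 4)*(-7 + 6*2)) = -68*(-7 + 12) = -68*5 = -17*20 = -340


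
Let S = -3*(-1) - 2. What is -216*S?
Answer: -216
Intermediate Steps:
S = 1 (S = 3 - 2 = 1)
-216*S = -216*1 = -216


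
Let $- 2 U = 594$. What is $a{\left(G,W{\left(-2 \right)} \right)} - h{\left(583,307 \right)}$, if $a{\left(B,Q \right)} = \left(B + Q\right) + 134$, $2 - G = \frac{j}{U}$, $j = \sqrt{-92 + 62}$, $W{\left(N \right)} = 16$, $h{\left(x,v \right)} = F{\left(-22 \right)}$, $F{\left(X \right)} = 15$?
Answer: $137 + \frac{i \sqrt{30}}{297} \approx 137.0 + 0.018442 i$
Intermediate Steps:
$h{\left(x,v \right)} = 15$
$U = -297$ ($U = \left(- \frac{1}{2}\right) 594 = -297$)
$j = i \sqrt{30}$ ($j = \sqrt{-30} = i \sqrt{30} \approx 5.4772 i$)
$G = 2 + \frac{i \sqrt{30}}{297}$ ($G = 2 - \frac{i \sqrt{30}}{-297} = 2 - i \sqrt{30} \left(- \frac{1}{297}\right) = 2 - - \frac{i \sqrt{30}}{297} = 2 + \frac{i \sqrt{30}}{297} \approx 2.0 + 0.018442 i$)
$a{\left(B,Q \right)} = 134 + B + Q$
$a{\left(G,W{\left(-2 \right)} \right)} - h{\left(583,307 \right)} = \left(134 + \left(2 + \frac{i \sqrt{30}}{297}\right) + 16\right) - 15 = \left(152 + \frac{i \sqrt{30}}{297}\right) - 15 = 137 + \frac{i \sqrt{30}}{297}$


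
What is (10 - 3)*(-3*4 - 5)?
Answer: -119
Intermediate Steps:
(10 - 3)*(-3*4 - 5) = 7*(-12 - 5) = 7*(-17) = -119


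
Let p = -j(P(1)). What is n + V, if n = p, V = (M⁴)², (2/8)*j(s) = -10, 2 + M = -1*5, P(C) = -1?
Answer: 5764841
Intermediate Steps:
M = -7 (M = -2 - 1*5 = -2 - 5 = -7)
j(s) = -40 (j(s) = 4*(-10) = -40)
V = 5764801 (V = ((-7)⁴)² = 2401² = 5764801)
p = 40 (p = -1*(-40) = 40)
n = 40
n + V = 40 + 5764801 = 5764841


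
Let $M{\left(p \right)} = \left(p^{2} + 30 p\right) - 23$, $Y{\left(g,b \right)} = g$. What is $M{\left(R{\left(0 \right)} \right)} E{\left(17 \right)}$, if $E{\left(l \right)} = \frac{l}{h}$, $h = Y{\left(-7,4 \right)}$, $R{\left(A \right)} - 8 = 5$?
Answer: $- \frac{9112}{7} \approx -1301.7$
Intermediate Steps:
$R{\left(A \right)} = 13$ ($R{\left(A \right)} = 8 + 5 = 13$)
$h = -7$
$M{\left(p \right)} = -23 + p^{2} + 30 p$
$E{\left(l \right)} = - \frac{l}{7}$ ($E{\left(l \right)} = \frac{l}{-7} = l \left(- \frac{1}{7}\right) = - \frac{l}{7}$)
$M{\left(R{\left(0 \right)} \right)} E{\left(17 \right)} = \left(-23 + 13^{2} + 30 \cdot 13\right) \left(\left(- \frac{1}{7}\right) 17\right) = \left(-23 + 169 + 390\right) \left(- \frac{17}{7}\right) = 536 \left(- \frac{17}{7}\right) = - \frac{9112}{7}$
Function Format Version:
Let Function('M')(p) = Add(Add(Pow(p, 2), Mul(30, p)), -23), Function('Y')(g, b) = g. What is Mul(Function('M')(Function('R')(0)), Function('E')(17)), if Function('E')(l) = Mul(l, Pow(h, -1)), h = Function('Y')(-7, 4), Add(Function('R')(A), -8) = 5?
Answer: Rational(-9112, 7) ≈ -1301.7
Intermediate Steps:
Function('R')(A) = 13 (Function('R')(A) = Add(8, 5) = 13)
h = -7
Function('M')(p) = Add(-23, Pow(p, 2), Mul(30, p))
Function('E')(l) = Mul(Rational(-1, 7), l) (Function('E')(l) = Mul(l, Pow(-7, -1)) = Mul(l, Rational(-1, 7)) = Mul(Rational(-1, 7), l))
Mul(Function('M')(Function('R')(0)), Function('E')(17)) = Mul(Add(-23, Pow(13, 2), Mul(30, 13)), Mul(Rational(-1, 7), 17)) = Mul(Add(-23, 169, 390), Rational(-17, 7)) = Mul(536, Rational(-17, 7)) = Rational(-9112, 7)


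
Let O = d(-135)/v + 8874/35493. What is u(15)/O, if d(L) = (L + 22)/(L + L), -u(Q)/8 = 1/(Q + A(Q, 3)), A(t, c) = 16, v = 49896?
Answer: -1275090284160/1235389564153 ≈ -1.0321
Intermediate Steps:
u(Q) = -8/(16 + Q) (u(Q) = -8/(Q + 16) = -8/(16 + Q))
d(L) = (22 + L)/(2*L) (d(L) = (22 + L)/((2*L)) = (22 + L)*(1/(2*L)) = (22 + L)/(2*L))
O = 39851276263/159386285520 (O = ((1/2)*(22 - 135)/(-135))/49896 + 8874/35493 = ((1/2)*(-1/135)*(-113))*(1/49896) + 8874*(1/35493) = (113/270)*(1/49896) + 2958/11831 = 113/13471920 + 2958/11831 = 39851276263/159386285520 ≈ 0.25003)
u(15)/O = (-8/(16 + 15))/(39851276263/159386285520) = -8/31*(159386285520/39851276263) = -8*1/31*(159386285520/39851276263) = -8/31*159386285520/39851276263 = -1275090284160/1235389564153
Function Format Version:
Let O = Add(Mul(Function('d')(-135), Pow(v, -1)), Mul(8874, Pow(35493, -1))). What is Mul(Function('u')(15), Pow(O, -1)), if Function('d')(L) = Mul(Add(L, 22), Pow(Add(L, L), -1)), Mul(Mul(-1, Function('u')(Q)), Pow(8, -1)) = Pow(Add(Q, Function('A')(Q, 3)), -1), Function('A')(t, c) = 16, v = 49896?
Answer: Rational(-1275090284160, 1235389564153) ≈ -1.0321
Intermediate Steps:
Function('u')(Q) = Mul(-8, Pow(Add(16, Q), -1)) (Function('u')(Q) = Mul(-8, Pow(Add(Q, 16), -1)) = Mul(-8, Pow(Add(16, Q), -1)))
Function('d')(L) = Mul(Rational(1, 2), Pow(L, -1), Add(22, L)) (Function('d')(L) = Mul(Add(22, L), Pow(Mul(2, L), -1)) = Mul(Add(22, L), Mul(Rational(1, 2), Pow(L, -1))) = Mul(Rational(1, 2), Pow(L, -1), Add(22, L)))
O = Rational(39851276263, 159386285520) (O = Add(Mul(Mul(Rational(1, 2), Pow(-135, -1), Add(22, -135)), Pow(49896, -1)), Mul(8874, Pow(35493, -1))) = Add(Mul(Mul(Rational(1, 2), Rational(-1, 135), -113), Rational(1, 49896)), Mul(8874, Rational(1, 35493))) = Add(Mul(Rational(113, 270), Rational(1, 49896)), Rational(2958, 11831)) = Add(Rational(113, 13471920), Rational(2958, 11831)) = Rational(39851276263, 159386285520) ≈ 0.25003)
Mul(Function('u')(15), Pow(O, -1)) = Mul(Mul(-8, Pow(Add(16, 15), -1)), Pow(Rational(39851276263, 159386285520), -1)) = Mul(Mul(-8, Pow(31, -1)), Rational(159386285520, 39851276263)) = Mul(Mul(-8, Rational(1, 31)), Rational(159386285520, 39851276263)) = Mul(Rational(-8, 31), Rational(159386285520, 39851276263)) = Rational(-1275090284160, 1235389564153)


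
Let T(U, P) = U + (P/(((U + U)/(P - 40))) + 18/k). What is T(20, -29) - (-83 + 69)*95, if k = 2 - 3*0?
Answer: 56361/40 ≈ 1409.0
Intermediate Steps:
k = 2 (k = 2 + 0 = 2)
T(U, P) = 9 + U + P*(-40 + P)/(2*U) (T(U, P) = U + (P/(((U + U)/(P - 40))) + 18/2) = U + (P/(((2*U)/(-40 + P))) + 18*(1/2)) = U + (P/((2*U/(-40 + P))) + 9) = U + (P*((-40 + P)/(2*U)) + 9) = U + (P*(-40 + P)/(2*U) + 9) = U + (9 + P*(-40 + P)/(2*U)) = 9 + U + P*(-40 + P)/(2*U))
T(20, -29) - (-83 + 69)*95 = ((1/2)*(-29)**2 - 20*(-29) + 20*(9 + 20))/20 - (-83 + 69)*95 = ((1/2)*841 + 580 + 20*29)/20 - (-14)*95 = (841/2 + 580 + 580)/20 - 1*(-1330) = (1/20)*(3161/2) + 1330 = 3161/40 + 1330 = 56361/40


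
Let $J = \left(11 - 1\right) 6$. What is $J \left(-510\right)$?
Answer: $-30600$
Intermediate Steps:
$J = 60$ ($J = 10 \cdot 6 = 60$)
$J \left(-510\right) = 60 \left(-510\right) = -30600$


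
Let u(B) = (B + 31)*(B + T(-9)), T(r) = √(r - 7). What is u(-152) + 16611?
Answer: 35003 - 484*I ≈ 35003.0 - 484.0*I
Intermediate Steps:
T(r) = √(-7 + r)
u(B) = (31 + B)*(B + 4*I) (u(B) = (B + 31)*(B + √(-7 - 9)) = (31 + B)*(B + √(-16)) = (31 + B)*(B + 4*I))
u(-152) + 16611 = ((-152)² + 124*I - 152*(31 + 4*I)) + 16611 = (23104 + 124*I + (-4712 - 608*I)) + 16611 = (18392 - 484*I) + 16611 = 35003 - 484*I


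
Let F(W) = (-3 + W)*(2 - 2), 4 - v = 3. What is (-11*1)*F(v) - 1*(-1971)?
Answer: 1971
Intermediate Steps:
v = 1 (v = 4 - 1*3 = 4 - 3 = 1)
F(W) = 0 (F(W) = (-3 + W)*0 = 0)
(-11*1)*F(v) - 1*(-1971) = -11*1*0 - 1*(-1971) = -11*0 + 1971 = 0 + 1971 = 1971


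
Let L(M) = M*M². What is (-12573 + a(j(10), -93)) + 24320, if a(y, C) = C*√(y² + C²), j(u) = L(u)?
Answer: 11747 - 93*√1008649 ≈ -81654.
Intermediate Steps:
L(M) = M³
j(u) = u³
a(y, C) = C*√(C² + y²)
(-12573 + a(j(10), -93)) + 24320 = (-12573 - 93*√((-93)² + (10³)²)) + 24320 = (-12573 - 93*√(8649 + 1000²)) + 24320 = (-12573 - 93*√(8649 + 1000000)) + 24320 = (-12573 - 93*√1008649) + 24320 = 11747 - 93*√1008649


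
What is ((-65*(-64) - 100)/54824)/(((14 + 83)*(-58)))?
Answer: -5/379852 ≈ -1.3163e-5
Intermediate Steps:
((-65*(-64) - 100)/54824)/(((14 + 83)*(-58))) = ((4160 - 100)*(1/54824))/((97*(-58))) = (4060*(1/54824))/(-5626) = (145/1958)*(-1/5626) = -5/379852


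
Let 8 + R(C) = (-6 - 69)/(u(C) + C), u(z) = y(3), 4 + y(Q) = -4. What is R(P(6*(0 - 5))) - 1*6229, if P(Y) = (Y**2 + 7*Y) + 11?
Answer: -1440772/231 ≈ -6237.1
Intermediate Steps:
y(Q) = -8 (y(Q) = -4 - 4 = -8)
u(z) = -8
P(Y) = 11 + Y**2 + 7*Y
R(C) = -8 - 75/(-8 + C) (R(C) = -8 + (-6 - 69)/(-8 + C) = -8 - 75/(-8 + C))
R(P(6*(0 - 5))) - 1*6229 = (-11 - 8*(11 + (6*(0 - 5))**2 + 7*(6*(0 - 5))))/(-8 + (11 + (6*(0 - 5))**2 + 7*(6*(0 - 5)))) - 1*6229 = (-11 - 8*(11 + (6*(-5))**2 + 7*(6*(-5))))/(-8 + (11 + (6*(-5))**2 + 7*(6*(-5)))) - 6229 = (-11 - 8*(11 + (-30)**2 + 7*(-30)))/(-8 + (11 + (-30)**2 + 7*(-30))) - 6229 = (-11 - 8*(11 + 900 - 210))/(-8 + (11 + 900 - 210)) - 6229 = (-11 - 8*701)/(-8 + 701) - 6229 = (-11 - 5608)/693 - 6229 = (1/693)*(-5619) - 6229 = -1873/231 - 6229 = -1440772/231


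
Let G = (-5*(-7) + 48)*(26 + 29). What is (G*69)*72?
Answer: 22678920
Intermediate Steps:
G = 4565 (G = (35 + 48)*55 = 83*55 = 4565)
(G*69)*72 = (4565*69)*72 = 314985*72 = 22678920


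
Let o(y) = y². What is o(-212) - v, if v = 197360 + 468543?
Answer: -620959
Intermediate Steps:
v = 665903
o(-212) - v = (-212)² - 1*665903 = 44944 - 665903 = -620959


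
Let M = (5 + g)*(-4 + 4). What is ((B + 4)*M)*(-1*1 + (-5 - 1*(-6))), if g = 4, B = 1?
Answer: 0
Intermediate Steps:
M = 0 (M = (5 + 4)*(-4 + 4) = 9*0 = 0)
((B + 4)*M)*(-1*1 + (-5 - 1*(-6))) = ((1 + 4)*0)*(-1*1 + (-5 - 1*(-6))) = (5*0)*(-1 + (-5 + 6)) = 0*(-1 + 1) = 0*0 = 0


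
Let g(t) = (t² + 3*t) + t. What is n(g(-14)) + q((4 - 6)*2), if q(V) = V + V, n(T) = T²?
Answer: 19592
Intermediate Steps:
g(t) = t² + 4*t
q(V) = 2*V
n(g(-14)) + q((4 - 6)*2) = (-14*(4 - 14))² + 2*((4 - 6)*2) = (-14*(-10))² + 2*(-2*2) = 140² + 2*(-4) = 19600 - 8 = 19592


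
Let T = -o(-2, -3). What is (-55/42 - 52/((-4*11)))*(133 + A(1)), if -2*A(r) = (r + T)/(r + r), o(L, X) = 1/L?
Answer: -62599/3696 ≈ -16.937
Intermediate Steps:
T = 1/2 (T = -1/(-2) = -1*(-1/2) = 1/2 ≈ 0.50000)
A(r) = -(1/2 + r)/(4*r) (A(r) = -(r + 1/2)/(2*(r + r)) = -(1/2 + r)/(2*(2*r)) = -(1/2 + r)*1/(2*r)/2 = -(1/2 + r)/(4*r))
(-55/42 - 52/((-4*11)))*(133 + A(1)) = (-55/42 - 52/((-4*11)))*(133 + (1/8)*(-1 - 2*1)/1) = (-55*1/42 - 52/(-44))*(133 + (1/8)*1*(-1 - 2)) = (-55/42 - 52*(-1/44))*(133 + (1/8)*1*(-3)) = (-55/42 + 13/11)*(133 - 3/8) = -59/462*1061/8 = -62599/3696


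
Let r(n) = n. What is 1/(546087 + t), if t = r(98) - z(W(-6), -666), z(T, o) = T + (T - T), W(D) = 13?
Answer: 1/546172 ≈ 1.8309e-6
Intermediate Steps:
z(T, o) = T (z(T, o) = T + 0 = T)
t = 85 (t = 98 - 1*13 = 98 - 13 = 85)
1/(546087 + t) = 1/(546087 + 85) = 1/546172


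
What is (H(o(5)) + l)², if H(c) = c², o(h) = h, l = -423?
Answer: 158404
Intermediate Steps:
(H(o(5)) + l)² = (5² - 423)² = (25 - 423)² = (-398)² = 158404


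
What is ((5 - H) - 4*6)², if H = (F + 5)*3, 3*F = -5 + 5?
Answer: 1156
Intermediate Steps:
F = 0 (F = (-5 + 5)/3 = (⅓)*0 = 0)
H = 15 (H = (0 + 5)*3 = 5*3 = 15)
((5 - H) - 4*6)² = ((5 - 1*15) - 4*6)² = ((5 - 15) - 24)² = (-10 - 24)² = (-34)² = 1156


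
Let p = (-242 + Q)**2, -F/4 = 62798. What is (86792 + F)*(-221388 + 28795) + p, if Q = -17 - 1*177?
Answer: 31662479296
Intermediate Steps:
F = -251192 (F = -4*62798 = -251192)
Q = -194 (Q = -17 - 177 = -194)
p = 190096 (p = (-242 - 194)**2 = (-436)**2 = 190096)
(86792 + F)*(-221388 + 28795) + p = (86792 - 251192)*(-221388 + 28795) + 190096 = -164400*(-192593) + 190096 = 31662289200 + 190096 = 31662479296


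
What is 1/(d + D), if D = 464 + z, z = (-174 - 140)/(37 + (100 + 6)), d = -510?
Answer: -143/6892 ≈ -0.020749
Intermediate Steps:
z = -314/143 (z = -314/(37 + 106) = -314/143 ≈ -2.1958)
D = 66038/143 (D = 464 - 314/143 = 66038/143 ≈ 461.80)
1/(d + D) = 1/(-510 + 66038/143) = 1/(-6892/143) = -143/6892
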